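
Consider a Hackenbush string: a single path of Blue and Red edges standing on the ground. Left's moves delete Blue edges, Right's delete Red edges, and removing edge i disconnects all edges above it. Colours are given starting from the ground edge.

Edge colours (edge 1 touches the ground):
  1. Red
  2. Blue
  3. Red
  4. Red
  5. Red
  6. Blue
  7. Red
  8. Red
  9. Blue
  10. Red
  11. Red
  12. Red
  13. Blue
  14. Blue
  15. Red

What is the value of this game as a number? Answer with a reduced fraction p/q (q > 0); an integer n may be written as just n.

Prefix values for Red Blue Red Red Red Blue Red Red Blue Red Red Red Blue Blue Red via {L|R} + simplicity:
1 of 15 · R · max L −∞ · min R 0 -> -1
2 of 15 · RB · max L -1 · min R 0 -> -1/2
3 of 15 · RBR · max L -1 · min R -1/2 -> -3/4
4 of 15 · RBRR · max L -1 · min R -3/4 -> -7/8
5 of 15 · RBRRR · max L -1 · min R -7/8 -> -15/16
6 of 15 · RBRRRB · max L -15/16 · min R -7/8 -> -29/32
7 of 15 · RBRRRBR · max L -15/16 · min R -29/32 -> -59/64
8 of 15 · RBRRRBRR · max L -15/16 · min R -59/64 -> -119/128
9 of 15 · RBRRRBRRB · max L -119/128 · min R -59/64 -> -237/256
10 of 15 · RBRRRBRRBR · max L -119/128 · min R -237/256 -> -475/512
11 of 15 · RBRRRBRRBRR · max L -119/128 · min R -475/512 -> -951/1024
12 of 15 · RBRRRBRRBRRR · max L -119/128 · min R -951/1024 -> -1903/2048
13 of 15 · RBRRRBRRBRRRB · max L -1903/2048 · min R -951/1024 -> -3805/4096
14 of 15 · RBRRRBRRBRRRBB · max L -3805/4096 · min R -951/1024 -> -7609/8192
15 of 15 · RBRRRBRRBRRRBBR · max L -3805/4096 · min R -7609/8192 -> -15219/16384

-15219/16384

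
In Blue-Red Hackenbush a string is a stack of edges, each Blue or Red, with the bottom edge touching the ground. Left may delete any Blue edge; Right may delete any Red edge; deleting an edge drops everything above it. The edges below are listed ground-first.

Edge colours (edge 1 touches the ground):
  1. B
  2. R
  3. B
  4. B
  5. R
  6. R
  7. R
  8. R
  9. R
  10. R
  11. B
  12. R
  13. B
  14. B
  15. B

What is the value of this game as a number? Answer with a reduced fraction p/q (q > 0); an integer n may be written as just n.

edge 1 of 15 (B): { 0 |  } so 1
edge 2 of 15 (R): { 0 | 1 } so 1/2
edge 3 of 15 (B): { 0 1/2 | 1 } so 3/4
edge 4 of 15 (B): { 0 1/2 3/4 | 1 } so 7/8
edge 5 of 15 (R): { 0 1/2 3/4 | 7/8 1 } so 13/16
edge 6 of 15 (R): { 0 1/2 3/4 | 13/16 7/8 1 } so 25/32
edge 7 of 15 (R): { 0 1/2 3/4 | 25/32 13/16 7/8 1 } so 49/64
edge 8 of 15 (R): { 0 1/2 3/4 | 49/64 25/32 13/16 7/8 1 } so 97/128
edge 9 of 15 (R): { 0 1/2 3/4 | 97/128 49/64 25/32 13/16 7/8 1 } so 193/256
edge 10 of 15 (R): { 0 1/2 3/4 | 193/256 97/128 49/64 25/32 13/16 7/8 1 } so 385/512
edge 11 of 15 (B): { 0 1/2 3/4 385/512 | 193/256 97/128 49/64 25/32 13/16 7/8 1 } so 771/1024
edge 12 of 15 (R): { 0 1/2 3/4 385/512 | 771/1024 193/256 97/128 49/64 25/32 13/16 7/8 1 } so 1541/2048
edge 13 of 15 (B): { 0 1/2 3/4 385/512 1541/2048 | 771/1024 193/256 97/128 49/64 25/32 13/16 7/8 1 } so 3083/4096
edge 14 of 15 (B): { 0 1/2 3/4 385/512 1541/2048 3083/4096 | 771/1024 193/256 97/128 49/64 25/32 13/16 7/8 1 } so 6167/8192
edge 15 of 15 (B): { 0 1/2 3/4 385/512 1541/2048 3083/4096 6167/8192 | 771/1024 193/256 97/128 49/64 25/32 13/16 7/8 1 } so 12335/16384

12335/16384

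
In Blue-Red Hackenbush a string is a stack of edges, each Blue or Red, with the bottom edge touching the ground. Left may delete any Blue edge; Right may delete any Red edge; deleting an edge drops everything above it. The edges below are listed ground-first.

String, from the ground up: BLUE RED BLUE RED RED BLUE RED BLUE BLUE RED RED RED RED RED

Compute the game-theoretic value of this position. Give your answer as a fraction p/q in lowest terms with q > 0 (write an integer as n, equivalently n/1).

B: Left { 0 }, Right { (no moves) } → simplest 1
BR: Left { 0 }, Right { 1 } → simplest 1/2
BRB: Left { 0; 1/2 }, Right { 1 } → simplest 3/4
BRBR: Left { 0; 1/2 }, Right { 3/4; 1 } → simplest 5/8
BRBRR: Left { 0; 1/2 }, Right { 5/8; 3/4; 1 } → simplest 9/16
BRBRRB: Left { 0; 1/2; 9/16 }, Right { 5/8; 3/4; 1 } → simplest 19/32
BRBRRBR: Left { 0; 1/2; 9/16 }, Right { 19/32; 5/8; 3/4; 1 } → simplest 37/64
BRBRRBRB: Left { 0; 1/2; 9/16; 37/64 }, Right { 19/32; 5/8; 3/4; 1 } → simplest 75/128
BRBRRBRBB: Left { 0; 1/2; 9/16; 37/64; 75/128 }, Right { 19/32; 5/8; 3/4; 1 } → simplest 151/256
BRBRRBRBBR: Left { 0; 1/2; 9/16; 37/64; 75/128 }, Right { 151/256; 19/32; 5/8; 3/4; 1 } → simplest 301/512
BRBRRBRBBRR: Left { 0; 1/2; 9/16; 37/64; 75/128 }, Right { 301/512; 151/256; 19/32; 5/8; 3/4; 1 } → simplest 601/1024
BRBRRBRBBRRR: Left { 0; 1/2; 9/16; 37/64; 75/128 }, Right { 601/1024; 301/512; 151/256; 19/32; 5/8; 3/4; 1 } → simplest 1201/2048
BRBRRBRBBRRRR: Left { 0; 1/2; 9/16; 37/64; 75/128 }, Right { 1201/2048; 601/1024; 301/512; 151/256; 19/32; 5/8; 3/4; 1 } → simplest 2401/4096
BRBRRBRBBRRRRR: Left { 0; 1/2; 9/16; 37/64; 75/128 }, Right { 2401/4096; 1201/2048; 601/1024; 301/512; 151/256; 19/32; 5/8; 3/4; 1 } → simplest 4801/8192

4801/8192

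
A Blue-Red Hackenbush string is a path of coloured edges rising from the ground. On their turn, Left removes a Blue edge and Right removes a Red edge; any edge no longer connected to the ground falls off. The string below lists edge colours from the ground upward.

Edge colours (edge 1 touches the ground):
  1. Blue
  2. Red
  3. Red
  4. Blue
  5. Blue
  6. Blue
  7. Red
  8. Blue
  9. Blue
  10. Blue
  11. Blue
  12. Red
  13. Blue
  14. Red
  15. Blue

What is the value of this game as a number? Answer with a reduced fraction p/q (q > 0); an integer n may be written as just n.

7659/16384

value(B) = { 0 |  } so 1
value(BR) = { 0 | 1 } so 1/2
value(BRR) = { 0 | 1/2,1 } so 1/4
value(BRRB) = { 0,1/4 | 1/2,1 } so 3/8
value(BRRBB) = { 0,1/4,3/8 | 1/2,1 } so 7/16
value(BRRBBB) = { 0,1/4,3/8,7/16 | 1/2,1 } so 15/32
value(BRRBBBR) = { 0,1/4,3/8,7/16 | 15/32,1/2,1 } so 29/64
value(BRRBBBRB) = { 0,1/4,3/8,7/16,29/64 | 15/32,1/2,1 } so 59/128
value(BRRBBBRBB) = { 0,1/4,3/8,7/16,29/64,59/128 | 15/32,1/2,1 } so 119/256
value(BRRBBBRBBB) = { 0,1/4,3/8,7/16,29/64,59/128,119/256 | 15/32,1/2,1 } so 239/512
value(BRRBBBRBBBB) = { 0,1/4,3/8,7/16,29/64,59/128,119/256,239/512 | 15/32,1/2,1 } so 479/1024
value(BRRBBBRBBBBR) = { 0,1/4,3/8,7/16,29/64,59/128,119/256,239/512 | 479/1024,15/32,1/2,1 } so 957/2048
value(BRRBBBRBBBBRB) = { 0,1/4,3/8,7/16,29/64,59/128,119/256,239/512,957/2048 | 479/1024,15/32,1/2,1 } so 1915/4096
value(BRRBBBRBBBBRBR) = { 0,1/4,3/8,7/16,29/64,59/128,119/256,239/512,957/2048 | 1915/4096,479/1024,15/32,1/2,1 } so 3829/8192
value(BRRBBBRBBBBRBRB) = { 0,1/4,3/8,7/16,29/64,59/128,119/256,239/512,957/2048,3829/8192 | 1915/4096,479/1024,15/32,1/2,1 } so 7659/16384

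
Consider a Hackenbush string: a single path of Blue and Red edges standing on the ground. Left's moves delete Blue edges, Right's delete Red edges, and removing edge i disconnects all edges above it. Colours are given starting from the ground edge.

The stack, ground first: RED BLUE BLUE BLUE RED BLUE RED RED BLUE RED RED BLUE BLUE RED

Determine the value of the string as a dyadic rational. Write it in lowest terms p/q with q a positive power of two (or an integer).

1 of 14 · R · max L −∞ · min R 0 → -1
2 of 14 · RB · max L -1 · min R 0 → -1/2
3 of 14 · RBB · max L -1/2 · min R 0 → -1/4
4 of 14 · RBBB · max L -1/4 · min R 0 → -1/8
5 of 14 · RBBBR · max L -1/4 · min R -1/8 → -3/16
6 of 14 · RBBBRB · max L -3/16 · min R -1/8 → -5/32
7 of 14 · RBBBRBR · max L -3/16 · min R -5/32 → -11/64
8 of 14 · RBBBRBRR · max L -3/16 · min R -11/64 → -23/128
9 of 14 · RBBBRBRRB · max L -23/128 · min R -11/64 → -45/256
10 of 14 · RBBBRBRRBR · max L -23/128 · min R -45/256 → -91/512
11 of 14 · RBBBRBRRBRR · max L -23/128 · min R -91/512 → -183/1024
12 of 14 · RBBBRBRRBRRB · max L -183/1024 · min R -91/512 → -365/2048
13 of 14 · RBBBRBRRBRRBB · max L -365/2048 · min R -91/512 → -729/4096
14 of 14 · RBBBRBRRBRRBBR · max L -365/2048 · min R -729/4096 → -1459/8192

-1459/8192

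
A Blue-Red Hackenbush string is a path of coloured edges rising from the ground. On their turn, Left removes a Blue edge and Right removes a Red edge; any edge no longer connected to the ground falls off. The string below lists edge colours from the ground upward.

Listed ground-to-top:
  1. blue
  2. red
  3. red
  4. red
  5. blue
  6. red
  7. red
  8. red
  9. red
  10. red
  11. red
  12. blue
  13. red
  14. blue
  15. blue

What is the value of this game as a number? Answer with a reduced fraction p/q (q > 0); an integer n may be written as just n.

2071/16384

step 1: add blue to get b; options L={ 0 } R={ (no moves) } -> 1
step 2: add red to get br; options L={ 0 } R={ 1 } -> 1/2
step 3: add red to get brr; options L={ 0 } R={ 1/2 1 } -> 1/4
step 4: add red to get brrr; options L={ 0 } R={ 1/4 1/2 1 } -> 1/8
step 5: add blue to get brrrb; options L={ 0 1/8 } R={ 1/4 1/2 1 } -> 3/16
step 6: add red to get brrrbr; options L={ 0 1/8 } R={ 3/16 1/4 1/2 1 } -> 5/32
step 7: add red to get brrrbrr; options L={ 0 1/8 } R={ 5/32 3/16 1/4 1/2 1 } -> 9/64
step 8: add red to get brrrbrrr; options L={ 0 1/8 } R={ 9/64 5/32 3/16 1/4 1/2 1 } -> 17/128
step 9: add red to get brrrbrrrr; options L={ 0 1/8 } R={ 17/128 9/64 5/32 3/16 1/4 1/2 1 } -> 33/256
step 10: add red to get brrrbrrrrr; options L={ 0 1/8 } R={ 33/256 17/128 9/64 5/32 3/16 1/4 1/2 1 } -> 65/512
step 11: add red to get brrrbrrrrrr; options L={ 0 1/8 } R={ 65/512 33/256 17/128 9/64 5/32 3/16 1/4 1/2 1 } -> 129/1024
step 12: add blue to get brrrbrrrrrrb; options L={ 0 1/8 129/1024 } R={ 65/512 33/256 17/128 9/64 5/32 3/16 1/4 1/2 1 } -> 259/2048
step 13: add red to get brrrbrrrrrrbr; options L={ 0 1/8 129/1024 } R={ 259/2048 65/512 33/256 17/128 9/64 5/32 3/16 1/4 1/2 1 } -> 517/4096
step 14: add blue to get brrrbrrrrrrbrb; options L={ 0 1/8 129/1024 517/4096 } R={ 259/2048 65/512 33/256 17/128 9/64 5/32 3/16 1/4 1/2 1 } -> 1035/8192
step 15: add blue to get brrrbrrrrrrbrbb; options L={ 0 1/8 129/1024 517/4096 1035/8192 } R={ 259/2048 65/512 33/256 17/128 9/64 5/32 3/16 1/4 1/2 1 } -> 2071/16384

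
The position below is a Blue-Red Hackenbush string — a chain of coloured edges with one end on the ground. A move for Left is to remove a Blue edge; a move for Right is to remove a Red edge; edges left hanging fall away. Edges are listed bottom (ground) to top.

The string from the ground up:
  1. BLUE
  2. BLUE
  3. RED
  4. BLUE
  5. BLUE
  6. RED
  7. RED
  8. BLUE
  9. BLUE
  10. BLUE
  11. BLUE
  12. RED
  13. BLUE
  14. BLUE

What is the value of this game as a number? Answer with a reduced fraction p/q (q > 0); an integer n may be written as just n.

Build v(s[:k]) for k = 1..14, string s = BLUE BLUE RED BLUE BLUE RED RED BLUE BLUE BLUE BLUE RED BLUE BLUE.
v_1 [B]  L=[0]  R=[∅]  — 1
v_2 [BB]  L=[0 1]  R=[∅]  — 2
v_3 [BBR]  L=[0 1]  R=[2]  — 3/2
v_4 [BBRB]  L=[0 1 3/2]  R=[2]  — 7/4
v_5 [BBRBB]  L=[0 1 3/2 7/4]  R=[2]  — 15/8
v_6 [BBRBBR]  L=[0 1 3/2 7/4]  R=[15/8 2]  — 29/16
v_7 [BBRBBRR]  L=[0 1 3/2 7/4]  R=[29/16 15/8 2]  — 57/32
v_8 [BBRBBRRB]  L=[0 1 3/2 7/4 57/32]  R=[29/16 15/8 2]  — 115/64
v_9 [BBRBBRRBB]  L=[0 1 3/2 7/4 57/32 115/64]  R=[29/16 15/8 2]  — 231/128
v_10 [BBRBBRRBBB]  L=[0 1 3/2 7/4 57/32 115/64 231/128]  R=[29/16 15/8 2]  — 463/256
v_11 [BBRBBRRBBBB]  L=[0 1 3/2 7/4 57/32 115/64 231/128 463/256]  R=[29/16 15/8 2]  — 927/512
v_12 [BBRBBRRBBBBR]  L=[0 1 3/2 7/4 57/32 115/64 231/128 463/256]  R=[927/512 29/16 15/8 2]  — 1853/1024
v_13 [BBRBBRRBBBBRB]  L=[0 1 3/2 7/4 57/32 115/64 231/128 463/256 1853/1024]  R=[927/512 29/16 15/8 2]  — 3707/2048
v_14 [BBRBBRRBBBBRBB]  L=[0 1 3/2 7/4 57/32 115/64 231/128 463/256 1853/1024 3707/2048]  R=[927/512 29/16 15/8 2]  — 7415/4096

7415/4096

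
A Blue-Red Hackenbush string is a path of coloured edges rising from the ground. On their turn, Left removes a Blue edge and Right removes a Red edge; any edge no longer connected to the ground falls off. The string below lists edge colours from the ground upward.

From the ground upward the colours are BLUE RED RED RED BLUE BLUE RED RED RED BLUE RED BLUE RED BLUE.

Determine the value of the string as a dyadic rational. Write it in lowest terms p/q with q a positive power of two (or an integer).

Prefix values for BLUE RED RED RED BLUE BLUE RED RED RED BLUE RED BLUE RED BLUE via {L|R} + simplicity:
B: Left { 0 }, Right { ∅ } ⇒ simplest 1
BR: Left { 0 }, Right { 1 } ⇒ simplest 1/2
BRR: Left { 0 }, Right { 1/2 1 } ⇒ simplest 1/4
BRRR: Left { 0 }, Right { 1/4 1/2 1 } ⇒ simplest 1/8
BRRRB: Left { 0 1/8 }, Right { 1/4 1/2 1 } ⇒ simplest 3/16
BRRRBB: Left { 0 1/8 3/16 }, Right { 1/4 1/2 1 } ⇒ simplest 7/32
BRRRBBR: Left { 0 1/8 3/16 }, Right { 7/32 1/4 1/2 1 } ⇒ simplest 13/64
BRRRBBRR: Left { 0 1/8 3/16 }, Right { 13/64 7/32 1/4 1/2 1 } ⇒ simplest 25/128
BRRRBBRRR: Left { 0 1/8 3/16 }, Right { 25/128 13/64 7/32 1/4 1/2 1 } ⇒ simplest 49/256
BRRRBBRRRB: Left { 0 1/8 3/16 49/256 }, Right { 25/128 13/64 7/32 1/4 1/2 1 } ⇒ simplest 99/512
BRRRBBRRRBR: Left { 0 1/8 3/16 49/256 }, Right { 99/512 25/128 13/64 7/32 1/4 1/2 1 } ⇒ simplest 197/1024
BRRRBBRRRBRB: Left { 0 1/8 3/16 49/256 197/1024 }, Right { 99/512 25/128 13/64 7/32 1/4 1/2 1 } ⇒ simplest 395/2048
BRRRBBRRRBRBR: Left { 0 1/8 3/16 49/256 197/1024 }, Right { 395/2048 99/512 25/128 13/64 7/32 1/4 1/2 1 } ⇒ simplest 789/4096
BRRRBBRRRBRBRB: Left { 0 1/8 3/16 49/256 197/1024 789/4096 }, Right { 395/2048 99/512 25/128 13/64 7/32 1/4 1/2 1 } ⇒ simplest 1579/8192

1579/8192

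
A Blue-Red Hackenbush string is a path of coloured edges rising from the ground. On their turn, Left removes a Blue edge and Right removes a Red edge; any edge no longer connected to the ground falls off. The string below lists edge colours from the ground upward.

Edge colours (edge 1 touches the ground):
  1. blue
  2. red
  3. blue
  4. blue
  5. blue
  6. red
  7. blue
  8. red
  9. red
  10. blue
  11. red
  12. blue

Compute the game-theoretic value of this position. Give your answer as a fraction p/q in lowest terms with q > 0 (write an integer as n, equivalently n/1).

Build value(s[:k]) for k = 1..12, string s = blue red blue blue blue red blue red red blue red blue.
value(b) = { 0 | ∅ } ⇒ 1
value(br) = { 0 | 1 } ⇒ 1/2
value(brb) = { 0 1/2 | 1 } ⇒ 3/4
value(brbb) = { 0 1/2 3/4 | 1 } ⇒ 7/8
value(brbbb) = { 0 1/2 3/4 7/8 | 1 } ⇒ 15/16
value(brbbbr) = { 0 1/2 3/4 7/8 | 15/16 1 } ⇒ 29/32
value(brbbbrb) = { 0 1/2 3/4 7/8 29/32 | 15/16 1 } ⇒ 59/64
value(brbbbrbr) = { 0 1/2 3/4 7/8 29/32 | 59/64 15/16 1 } ⇒ 117/128
value(brbbbrbrr) = { 0 1/2 3/4 7/8 29/32 | 117/128 59/64 15/16 1 } ⇒ 233/256
value(brbbbrbrrb) = { 0 1/2 3/4 7/8 29/32 233/256 | 117/128 59/64 15/16 1 } ⇒ 467/512
value(brbbbrbrrbr) = { 0 1/2 3/4 7/8 29/32 233/256 | 467/512 117/128 59/64 15/16 1 } ⇒ 933/1024
value(brbbbrbrrbrb) = { 0 1/2 3/4 7/8 29/32 233/256 933/1024 | 467/512 117/128 59/64 15/16 1 } ⇒ 1867/2048

1867/2048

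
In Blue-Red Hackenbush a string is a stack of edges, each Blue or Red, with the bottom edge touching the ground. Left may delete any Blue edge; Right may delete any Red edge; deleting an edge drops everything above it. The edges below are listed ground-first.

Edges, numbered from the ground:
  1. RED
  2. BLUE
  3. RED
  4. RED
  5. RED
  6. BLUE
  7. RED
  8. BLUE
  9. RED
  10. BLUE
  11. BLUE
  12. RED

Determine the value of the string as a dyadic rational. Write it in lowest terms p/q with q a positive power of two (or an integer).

edge 1 of 12 (RED): { — | 0 } => -1
edge 2 of 12 (BLUE): { -1 | 0 } => -1/2
edge 3 of 12 (RED): { -1 | -1/2, 0 } => -3/4
edge 4 of 12 (RED): { -1 | -3/4, -1/2, 0 } => -7/8
edge 5 of 12 (RED): { -1 | -7/8, -3/4, -1/2, 0 } => -15/16
edge 6 of 12 (BLUE): { -1, -15/16 | -7/8, -3/4, -1/2, 0 } => -29/32
edge 7 of 12 (RED): { -1, -15/16 | -29/32, -7/8, -3/4, -1/2, 0 } => -59/64
edge 8 of 12 (BLUE): { -1, -15/16, -59/64 | -29/32, -7/8, -3/4, -1/2, 0 } => -117/128
edge 9 of 12 (RED): { -1, -15/16, -59/64 | -117/128, -29/32, -7/8, -3/4, -1/2, 0 } => -235/256
edge 10 of 12 (BLUE): { -1, -15/16, -59/64, -235/256 | -117/128, -29/32, -7/8, -3/4, -1/2, 0 } => -469/512
edge 11 of 12 (BLUE): { -1, -15/16, -59/64, -235/256, -469/512 | -117/128, -29/32, -7/8, -3/4, -1/2, 0 } => -937/1024
edge 12 of 12 (RED): { -1, -15/16, -59/64, -235/256, -469/512 | -937/1024, -117/128, -29/32, -7/8, -3/4, -1/2, 0 } => -1875/2048

-1875/2048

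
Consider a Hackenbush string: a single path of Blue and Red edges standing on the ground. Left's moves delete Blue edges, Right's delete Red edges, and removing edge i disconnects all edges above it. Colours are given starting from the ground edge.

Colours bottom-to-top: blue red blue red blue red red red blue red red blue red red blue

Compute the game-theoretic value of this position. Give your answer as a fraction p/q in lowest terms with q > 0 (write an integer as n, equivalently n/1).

10387/16384

Recurse on prefixes of the 15-edge string blue red blue red blue red red red blue red red blue red red blue:
value(b) = { 0 | (no moves) } — 1
value(br) = { 0 | 1 } — 1/2
value(brb) = { 0; 1/2 | 1 } — 3/4
value(brbr) = { 0; 1/2 | 3/4; 1 } — 5/8
value(brbrb) = { 0; 1/2; 5/8 | 3/4; 1 } — 11/16
value(brbrbr) = { 0; 1/2; 5/8 | 11/16; 3/4; 1 } — 21/32
value(brbrbrr) = { 0; 1/2; 5/8 | 21/32; 11/16; 3/4; 1 } — 41/64
value(brbrbrrr) = { 0; 1/2; 5/8 | 41/64; 21/32; 11/16; 3/4; 1 } — 81/128
value(brbrbrrrb) = { 0; 1/2; 5/8; 81/128 | 41/64; 21/32; 11/16; 3/4; 1 } — 163/256
value(brbrbrrrbr) = { 0; 1/2; 5/8; 81/128 | 163/256; 41/64; 21/32; 11/16; 3/4; 1 } — 325/512
value(brbrbrrrbrr) = { 0; 1/2; 5/8; 81/128 | 325/512; 163/256; 41/64; 21/32; 11/16; 3/4; 1 } — 649/1024
value(brbrbrrrbrrb) = { 0; 1/2; 5/8; 81/128; 649/1024 | 325/512; 163/256; 41/64; 21/32; 11/16; 3/4; 1 } — 1299/2048
value(brbrbrrrbrrbr) = { 0; 1/2; 5/8; 81/128; 649/1024 | 1299/2048; 325/512; 163/256; 41/64; 21/32; 11/16; 3/4; 1 } — 2597/4096
value(brbrbrrrbrrbrr) = { 0; 1/2; 5/8; 81/128; 649/1024 | 2597/4096; 1299/2048; 325/512; 163/256; 41/64; 21/32; 11/16; 3/4; 1 } — 5193/8192
value(brbrbrrrbrrbrrb) = { 0; 1/2; 5/8; 81/128; 649/1024; 5193/8192 | 2597/4096; 1299/2048; 325/512; 163/256; 41/64; 21/32; 11/16; 3/4; 1 } — 10387/16384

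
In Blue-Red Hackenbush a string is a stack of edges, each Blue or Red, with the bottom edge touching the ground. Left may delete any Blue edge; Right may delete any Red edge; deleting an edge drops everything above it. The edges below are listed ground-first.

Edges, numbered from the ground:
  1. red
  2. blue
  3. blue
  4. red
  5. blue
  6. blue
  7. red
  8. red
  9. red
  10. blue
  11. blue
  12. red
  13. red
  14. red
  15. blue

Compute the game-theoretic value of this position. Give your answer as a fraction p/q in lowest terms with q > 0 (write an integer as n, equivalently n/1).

Build g(s[:k]) for k = 1..15, string s = red blue blue red blue blue red red red blue blue red red red blue.
g_1 [r]  L=[]  R=[0]  = -1
g_2 [rb]  L=[-1]  R=[0]  = -1/2
g_3 [rbb]  L=[-1,-1/2]  R=[0]  = -1/4
g_4 [rbbr]  L=[-1,-1/2]  R=[-1/4,0]  = -3/8
g_5 [rbbrb]  L=[-1,-1/2,-3/8]  R=[-1/4,0]  = -5/16
g_6 [rbbrbb]  L=[-1,-1/2,-3/8,-5/16]  R=[-1/4,0]  = -9/32
g_7 [rbbrbbr]  L=[-1,-1/2,-3/8,-5/16]  R=[-9/32,-1/4,0]  = -19/64
g_8 [rbbrbbrr]  L=[-1,-1/2,-3/8,-5/16]  R=[-19/64,-9/32,-1/4,0]  = -39/128
g_9 [rbbrbbrrr]  L=[-1,-1/2,-3/8,-5/16]  R=[-39/128,-19/64,-9/32,-1/4,0]  = -79/256
g_10 [rbbrbbrrrb]  L=[-1,-1/2,-3/8,-5/16,-79/256]  R=[-39/128,-19/64,-9/32,-1/4,0]  = -157/512
g_11 [rbbrbbrrrbb]  L=[-1,-1/2,-3/8,-5/16,-79/256,-157/512]  R=[-39/128,-19/64,-9/32,-1/4,0]  = -313/1024
g_12 [rbbrbbrrrbbr]  L=[-1,-1/2,-3/8,-5/16,-79/256,-157/512]  R=[-313/1024,-39/128,-19/64,-9/32,-1/4,0]  = -627/2048
g_13 [rbbrbbrrrbbrr]  L=[-1,-1/2,-3/8,-5/16,-79/256,-157/512]  R=[-627/2048,-313/1024,-39/128,-19/64,-9/32,-1/4,0]  = -1255/4096
g_14 [rbbrbbrrrbbrrr]  L=[-1,-1/2,-3/8,-5/16,-79/256,-157/512]  R=[-1255/4096,-627/2048,-313/1024,-39/128,-19/64,-9/32,-1/4,0]  = -2511/8192
g_15 [rbbrbbrrrbbrrrb]  L=[-1,-1/2,-3/8,-5/16,-79/256,-157/512,-2511/8192]  R=[-1255/4096,-627/2048,-313/1024,-39/128,-19/64,-9/32,-1/4,0]  = -5021/16384

-5021/16384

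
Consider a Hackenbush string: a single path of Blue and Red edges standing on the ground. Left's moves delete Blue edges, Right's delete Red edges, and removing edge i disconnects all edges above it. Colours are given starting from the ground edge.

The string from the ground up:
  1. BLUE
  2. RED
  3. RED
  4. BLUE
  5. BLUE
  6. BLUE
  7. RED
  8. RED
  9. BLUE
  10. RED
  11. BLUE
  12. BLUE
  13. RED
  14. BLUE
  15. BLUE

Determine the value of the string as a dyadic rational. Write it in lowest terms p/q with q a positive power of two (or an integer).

7351/16384

Prefix values for BLUE RED RED BLUE BLUE BLUE RED RED BLUE RED BLUE BLUE RED BLUE BLUE via {L|R} + simplicity:
val(B) = { 0 |  } => 1
val(BR) = { 0 | 1 } => 1/2
val(BRR) = { 0 | 1/2 1 } => 1/4
val(BRRB) = { 0 1/4 | 1/2 1 } => 3/8
val(BRRBB) = { 0 1/4 3/8 | 1/2 1 } => 7/16
val(BRRBBB) = { 0 1/4 3/8 7/16 | 1/2 1 } => 15/32
val(BRRBBBR) = { 0 1/4 3/8 7/16 | 15/32 1/2 1 } => 29/64
val(BRRBBBRR) = { 0 1/4 3/8 7/16 | 29/64 15/32 1/2 1 } => 57/128
val(BRRBBBRRB) = { 0 1/4 3/8 7/16 57/128 | 29/64 15/32 1/2 1 } => 115/256
val(BRRBBBRRBR) = { 0 1/4 3/8 7/16 57/128 | 115/256 29/64 15/32 1/2 1 } => 229/512
val(BRRBBBRRBRB) = { 0 1/4 3/8 7/16 57/128 229/512 | 115/256 29/64 15/32 1/2 1 } => 459/1024
val(BRRBBBRRBRBB) = { 0 1/4 3/8 7/16 57/128 229/512 459/1024 | 115/256 29/64 15/32 1/2 1 } => 919/2048
val(BRRBBBRRBRBBR) = { 0 1/4 3/8 7/16 57/128 229/512 459/1024 | 919/2048 115/256 29/64 15/32 1/2 1 } => 1837/4096
val(BRRBBBRRBRBBRB) = { 0 1/4 3/8 7/16 57/128 229/512 459/1024 1837/4096 | 919/2048 115/256 29/64 15/32 1/2 1 } => 3675/8192
val(BRRBBBRRBRBBRBB) = { 0 1/4 3/8 7/16 57/128 229/512 459/1024 1837/4096 3675/8192 | 919/2048 115/256 29/64 15/32 1/2 1 } => 7351/16384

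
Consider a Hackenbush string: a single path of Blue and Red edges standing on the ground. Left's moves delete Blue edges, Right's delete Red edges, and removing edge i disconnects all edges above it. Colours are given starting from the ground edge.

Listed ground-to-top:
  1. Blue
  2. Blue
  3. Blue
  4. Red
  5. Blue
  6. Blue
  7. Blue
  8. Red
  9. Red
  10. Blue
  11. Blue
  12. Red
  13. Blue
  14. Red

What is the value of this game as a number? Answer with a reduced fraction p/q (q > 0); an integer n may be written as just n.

5941/2048

1 of 14 · B · max L 0 · min R +∞ ⇒ 1
2 of 14 · BB · max L 1 · min R +∞ ⇒ 2
3 of 14 · BBB · max L 2 · min R +∞ ⇒ 3
4 of 14 · BBBR · max L 2 · min R 3 ⇒ 5/2
5 of 14 · BBBRB · max L 5/2 · min R 3 ⇒ 11/4
6 of 14 · BBBRBB · max L 11/4 · min R 3 ⇒ 23/8
7 of 14 · BBBRBBB · max L 23/8 · min R 3 ⇒ 47/16
8 of 14 · BBBRBBBR · max L 23/8 · min R 47/16 ⇒ 93/32
9 of 14 · BBBRBBBRR · max L 23/8 · min R 93/32 ⇒ 185/64
10 of 14 · BBBRBBBRRB · max L 185/64 · min R 93/32 ⇒ 371/128
11 of 14 · BBBRBBBRRBB · max L 371/128 · min R 93/32 ⇒ 743/256
12 of 14 · BBBRBBBRRBBR · max L 371/128 · min R 743/256 ⇒ 1485/512
13 of 14 · BBBRBBBRRBBRB · max L 1485/512 · min R 743/256 ⇒ 2971/1024
14 of 14 · BBBRBBBRRBBRBR · max L 1485/512 · min R 2971/1024 ⇒ 5941/2048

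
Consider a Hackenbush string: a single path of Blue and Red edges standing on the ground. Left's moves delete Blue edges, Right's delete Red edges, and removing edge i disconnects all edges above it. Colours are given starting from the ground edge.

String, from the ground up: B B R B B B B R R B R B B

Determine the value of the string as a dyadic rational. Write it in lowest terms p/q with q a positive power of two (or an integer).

Build g(s[:k]) for k = 1..13, string s = B B R B B B B R R B R B B.
edge 1 of 13 (B): { 0 | — } — 1
edge 2 of 13 (B): { 0 1 | — } — 2
edge 3 of 13 (R): { 0 1 | 2 } — 3/2
edge 4 of 13 (B): { 0 1 3/2 | 2 } — 7/4
edge 5 of 13 (B): { 0 1 3/2 7/4 | 2 } — 15/8
edge 6 of 13 (B): { 0 1 3/2 7/4 15/8 | 2 } — 31/16
edge 7 of 13 (B): { 0 1 3/2 7/4 15/8 31/16 | 2 } — 63/32
edge 8 of 13 (R): { 0 1 3/2 7/4 15/8 31/16 | 63/32 2 } — 125/64
edge 9 of 13 (R): { 0 1 3/2 7/4 15/8 31/16 | 125/64 63/32 2 } — 249/128
edge 10 of 13 (B): { 0 1 3/2 7/4 15/8 31/16 249/128 | 125/64 63/32 2 } — 499/256
edge 11 of 13 (R): { 0 1 3/2 7/4 15/8 31/16 249/128 | 499/256 125/64 63/32 2 } — 997/512
edge 12 of 13 (B): { 0 1 3/2 7/4 15/8 31/16 249/128 997/512 | 499/256 125/64 63/32 2 } — 1995/1024
edge 13 of 13 (B): { 0 1 3/2 7/4 15/8 31/16 249/128 997/512 1995/1024 | 499/256 125/64 63/32 2 } — 3991/2048

3991/2048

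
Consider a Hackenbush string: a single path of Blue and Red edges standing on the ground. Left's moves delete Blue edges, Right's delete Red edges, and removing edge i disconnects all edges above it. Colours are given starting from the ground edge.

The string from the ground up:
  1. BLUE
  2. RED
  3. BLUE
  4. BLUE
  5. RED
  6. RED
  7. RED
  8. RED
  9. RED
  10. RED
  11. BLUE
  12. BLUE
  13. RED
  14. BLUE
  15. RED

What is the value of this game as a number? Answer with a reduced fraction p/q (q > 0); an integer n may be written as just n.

Prefix values for BLUE RED BLUE BLUE RED RED RED RED RED RED BLUE BLUE RED BLUE RED via {L|R} + simplicity:
val_1 [B]  L=[0]  R=[·]  = 1
val_2 [BR]  L=[0]  R=[1]  = 1/2
val_3 [BRB]  L=[0 1/2]  R=[1]  = 3/4
val_4 [BRBB]  L=[0 1/2 3/4]  R=[1]  = 7/8
val_5 [BRBBR]  L=[0 1/2 3/4]  R=[7/8 1]  = 13/16
val_6 [BRBBRR]  L=[0 1/2 3/4]  R=[13/16 7/8 1]  = 25/32
val_7 [BRBBRRR]  L=[0 1/2 3/4]  R=[25/32 13/16 7/8 1]  = 49/64
val_8 [BRBBRRRR]  L=[0 1/2 3/4]  R=[49/64 25/32 13/16 7/8 1]  = 97/128
val_9 [BRBBRRRRR]  L=[0 1/2 3/4]  R=[97/128 49/64 25/32 13/16 7/8 1]  = 193/256
val_10 [BRBBRRRRRR]  L=[0 1/2 3/4]  R=[193/256 97/128 49/64 25/32 13/16 7/8 1]  = 385/512
val_11 [BRBBRRRRRRB]  L=[0 1/2 3/4 385/512]  R=[193/256 97/128 49/64 25/32 13/16 7/8 1]  = 771/1024
val_12 [BRBBRRRRRRBB]  L=[0 1/2 3/4 385/512 771/1024]  R=[193/256 97/128 49/64 25/32 13/16 7/8 1]  = 1543/2048
val_13 [BRBBRRRRRRBBR]  L=[0 1/2 3/4 385/512 771/1024]  R=[1543/2048 193/256 97/128 49/64 25/32 13/16 7/8 1]  = 3085/4096
val_14 [BRBBRRRRRRBBRB]  L=[0 1/2 3/4 385/512 771/1024 3085/4096]  R=[1543/2048 193/256 97/128 49/64 25/32 13/16 7/8 1]  = 6171/8192
val_15 [BRBBRRRRRRBBRBR]  L=[0 1/2 3/4 385/512 771/1024 3085/4096]  R=[6171/8192 1543/2048 193/256 97/128 49/64 25/32 13/16 7/8 1]  = 12341/16384

12341/16384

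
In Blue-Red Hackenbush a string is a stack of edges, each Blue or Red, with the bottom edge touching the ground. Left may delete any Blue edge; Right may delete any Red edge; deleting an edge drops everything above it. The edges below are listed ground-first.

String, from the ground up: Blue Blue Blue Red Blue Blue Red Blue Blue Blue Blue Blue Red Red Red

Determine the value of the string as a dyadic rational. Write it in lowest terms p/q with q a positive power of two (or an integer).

Build val(s[:k]) for k = 1..15, string s = Blue Blue Blue Red Blue Blue Red Blue Blue Blue Blue Blue Red Red Red.
val(B) = { 0 | none } gives 1
val(BB) = { 0, 1 | none } gives 2
val(BBB) = { 0, 1, 2 | none } gives 3
val(BBBR) = { 0, 1, 2 | 3 } gives 5/2
val(BBBRB) = { 0, 1, 2, 5/2 | 3 } gives 11/4
val(BBBRBB) = { 0, 1, 2, 5/2, 11/4 | 3 } gives 23/8
val(BBBRBBR) = { 0, 1, 2, 5/2, 11/4 | 23/8, 3 } gives 45/16
val(BBBRBBRB) = { 0, 1, 2, 5/2, 11/4, 45/16 | 23/8, 3 } gives 91/32
val(BBBRBBRBB) = { 0, 1, 2, 5/2, 11/4, 45/16, 91/32 | 23/8, 3 } gives 183/64
val(BBBRBBRBBB) = { 0, 1, 2, 5/2, 11/4, 45/16, 91/32, 183/64 | 23/8, 3 } gives 367/128
val(BBBRBBRBBBB) = { 0, 1, 2, 5/2, 11/4, 45/16, 91/32, 183/64, 367/128 | 23/8, 3 } gives 735/256
val(BBBRBBRBBBBB) = { 0, 1, 2, 5/2, 11/4, 45/16, 91/32, 183/64, 367/128, 735/256 | 23/8, 3 } gives 1471/512
val(BBBRBBRBBBBBR) = { 0, 1, 2, 5/2, 11/4, 45/16, 91/32, 183/64, 367/128, 735/256 | 1471/512, 23/8, 3 } gives 2941/1024
val(BBBRBBRBBBBBRR) = { 0, 1, 2, 5/2, 11/4, 45/16, 91/32, 183/64, 367/128, 735/256 | 2941/1024, 1471/512, 23/8, 3 } gives 5881/2048
val(BBBRBBRBBBBBRRR) = { 0, 1, 2, 5/2, 11/4, 45/16, 91/32, 183/64, 367/128, 735/256 | 5881/2048, 2941/1024, 1471/512, 23/8, 3 } gives 11761/4096

11761/4096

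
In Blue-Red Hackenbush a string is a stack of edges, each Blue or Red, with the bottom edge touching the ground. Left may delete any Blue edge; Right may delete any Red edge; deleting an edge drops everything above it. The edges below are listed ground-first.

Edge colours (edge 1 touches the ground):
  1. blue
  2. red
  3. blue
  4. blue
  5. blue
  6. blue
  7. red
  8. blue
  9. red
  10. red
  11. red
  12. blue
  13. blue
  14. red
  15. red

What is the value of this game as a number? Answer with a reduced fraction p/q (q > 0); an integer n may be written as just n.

15641/16384

step 1: add blue to get b; options L={ 0 } R={ none } so 1
step 2: add red to get br; options L={ 0 } R={ 1 } so 1/2
step 3: add blue to get brb; options L={ 0, 1/2 } R={ 1 } so 3/4
step 4: add blue to get brbb; options L={ 0, 1/2, 3/4 } R={ 1 } so 7/8
step 5: add blue to get brbbb; options L={ 0, 1/2, 3/4, 7/8 } R={ 1 } so 15/16
step 6: add blue to get brbbbb; options L={ 0, 1/2, 3/4, 7/8, 15/16 } R={ 1 } so 31/32
step 7: add red to get brbbbbr; options L={ 0, 1/2, 3/4, 7/8, 15/16 } R={ 31/32, 1 } so 61/64
step 8: add blue to get brbbbbrb; options L={ 0, 1/2, 3/4, 7/8, 15/16, 61/64 } R={ 31/32, 1 } so 123/128
step 9: add red to get brbbbbrbr; options L={ 0, 1/2, 3/4, 7/8, 15/16, 61/64 } R={ 123/128, 31/32, 1 } so 245/256
step 10: add red to get brbbbbrbrr; options L={ 0, 1/2, 3/4, 7/8, 15/16, 61/64 } R={ 245/256, 123/128, 31/32, 1 } so 489/512
step 11: add red to get brbbbbrbrrr; options L={ 0, 1/2, 3/4, 7/8, 15/16, 61/64 } R={ 489/512, 245/256, 123/128, 31/32, 1 } so 977/1024
step 12: add blue to get brbbbbrbrrrb; options L={ 0, 1/2, 3/4, 7/8, 15/16, 61/64, 977/1024 } R={ 489/512, 245/256, 123/128, 31/32, 1 } so 1955/2048
step 13: add blue to get brbbbbrbrrrbb; options L={ 0, 1/2, 3/4, 7/8, 15/16, 61/64, 977/1024, 1955/2048 } R={ 489/512, 245/256, 123/128, 31/32, 1 } so 3911/4096
step 14: add red to get brbbbbrbrrrbbr; options L={ 0, 1/2, 3/4, 7/8, 15/16, 61/64, 977/1024, 1955/2048 } R={ 3911/4096, 489/512, 245/256, 123/128, 31/32, 1 } so 7821/8192
step 15: add red to get brbbbbrbrrrbbrr; options L={ 0, 1/2, 3/4, 7/8, 15/16, 61/64, 977/1024, 1955/2048 } R={ 7821/8192, 3911/4096, 489/512, 245/256, 123/128, 31/32, 1 } so 15641/16384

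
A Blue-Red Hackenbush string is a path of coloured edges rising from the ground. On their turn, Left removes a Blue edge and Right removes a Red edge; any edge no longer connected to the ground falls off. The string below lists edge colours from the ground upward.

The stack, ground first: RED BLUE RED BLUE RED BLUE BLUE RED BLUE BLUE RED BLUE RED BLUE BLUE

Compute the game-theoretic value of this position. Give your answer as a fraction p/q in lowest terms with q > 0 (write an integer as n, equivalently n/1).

-10537/16384

Prefix values for RED BLUE RED BLUE RED BLUE BLUE RED BLUE BLUE RED BLUE RED BLUE BLUE via {L|R} + simplicity:
val_1 [R]  L=[]  R=[0]  ⇒ -1
val_2 [RB]  L=[-1]  R=[0]  ⇒ -1/2
val_3 [RBR]  L=[-1]  R=[-1/2,0]  ⇒ -3/4
val_4 [RBRB]  L=[-1,-3/4]  R=[-1/2,0]  ⇒ -5/8
val_5 [RBRBR]  L=[-1,-3/4]  R=[-5/8,-1/2,0]  ⇒ -11/16
val_6 [RBRBRB]  L=[-1,-3/4,-11/16]  R=[-5/8,-1/2,0]  ⇒ -21/32
val_7 [RBRBRBB]  L=[-1,-3/4,-11/16,-21/32]  R=[-5/8,-1/2,0]  ⇒ -41/64
val_8 [RBRBRBBR]  L=[-1,-3/4,-11/16,-21/32]  R=[-41/64,-5/8,-1/2,0]  ⇒ -83/128
val_9 [RBRBRBBRB]  L=[-1,-3/4,-11/16,-21/32,-83/128]  R=[-41/64,-5/8,-1/2,0]  ⇒ -165/256
val_10 [RBRBRBBRBB]  L=[-1,-3/4,-11/16,-21/32,-83/128,-165/256]  R=[-41/64,-5/8,-1/2,0]  ⇒ -329/512
val_11 [RBRBRBBRBBR]  L=[-1,-3/4,-11/16,-21/32,-83/128,-165/256]  R=[-329/512,-41/64,-5/8,-1/2,0]  ⇒ -659/1024
val_12 [RBRBRBBRBBRB]  L=[-1,-3/4,-11/16,-21/32,-83/128,-165/256,-659/1024]  R=[-329/512,-41/64,-5/8,-1/2,0]  ⇒ -1317/2048
val_13 [RBRBRBBRBBRBR]  L=[-1,-3/4,-11/16,-21/32,-83/128,-165/256,-659/1024]  R=[-1317/2048,-329/512,-41/64,-5/8,-1/2,0]  ⇒ -2635/4096
val_14 [RBRBRBBRBBRBRB]  L=[-1,-3/4,-11/16,-21/32,-83/128,-165/256,-659/1024,-2635/4096]  R=[-1317/2048,-329/512,-41/64,-5/8,-1/2,0]  ⇒ -5269/8192
val_15 [RBRBRBBRBBRBRBB]  L=[-1,-3/4,-11/16,-21/32,-83/128,-165/256,-659/1024,-2635/4096,-5269/8192]  R=[-1317/2048,-329/512,-41/64,-5/8,-1/2,0]  ⇒ -10537/16384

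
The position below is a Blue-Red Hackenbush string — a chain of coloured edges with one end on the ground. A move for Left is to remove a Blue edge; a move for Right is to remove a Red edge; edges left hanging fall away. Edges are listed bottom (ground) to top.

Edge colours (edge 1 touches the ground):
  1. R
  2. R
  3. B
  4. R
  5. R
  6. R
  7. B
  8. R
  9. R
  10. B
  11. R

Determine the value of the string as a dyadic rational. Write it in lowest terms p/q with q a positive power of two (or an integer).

-987/512

Prefix values for R R B R R R B R R B R via {L|R} + simplicity:
R: Left { — }, Right { 0 } so simplest -1
RR: Left { — }, Right { -1,0 } so simplest -2
RRB: Left { -2 }, Right { -1,0 } so simplest -3/2
RRBR: Left { -2 }, Right { -3/2,-1,0 } so simplest -7/4
RRBRR: Left { -2 }, Right { -7/4,-3/2,-1,0 } so simplest -15/8
RRBRRR: Left { -2 }, Right { -15/8,-7/4,-3/2,-1,0 } so simplest -31/16
RRBRRRB: Left { -2,-31/16 }, Right { -15/8,-7/4,-3/2,-1,0 } so simplest -61/32
RRBRRRBR: Left { -2,-31/16 }, Right { -61/32,-15/8,-7/4,-3/2,-1,0 } so simplest -123/64
RRBRRRBRR: Left { -2,-31/16 }, Right { -123/64,-61/32,-15/8,-7/4,-3/2,-1,0 } so simplest -247/128
RRBRRRBRRB: Left { -2,-31/16,-247/128 }, Right { -123/64,-61/32,-15/8,-7/4,-3/2,-1,0 } so simplest -493/256
RRBRRRBRRBR: Left { -2,-31/16,-247/128 }, Right { -493/256,-123/64,-61/32,-15/8,-7/4,-3/2,-1,0 } so simplest -987/512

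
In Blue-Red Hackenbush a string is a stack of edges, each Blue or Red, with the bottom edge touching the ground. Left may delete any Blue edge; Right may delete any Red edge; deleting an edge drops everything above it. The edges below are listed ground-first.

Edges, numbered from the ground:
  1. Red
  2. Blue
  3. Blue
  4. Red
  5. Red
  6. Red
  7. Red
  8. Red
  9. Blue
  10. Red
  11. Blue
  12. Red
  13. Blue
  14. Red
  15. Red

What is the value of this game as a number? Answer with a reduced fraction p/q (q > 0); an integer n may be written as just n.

value(R) = { (no moves) | 0 } gives -1
value(RB) = { -1 | 0 } gives -1/2
value(RBB) = { -1; -1/2 | 0 } gives -1/4
value(RBBR) = { -1; -1/2 | -1/4; 0 } gives -3/8
value(RBBRR) = { -1; -1/2 | -3/8; -1/4; 0 } gives -7/16
value(RBBRRR) = { -1; -1/2 | -7/16; -3/8; -1/4; 0 } gives -15/32
value(RBBRRRR) = { -1; -1/2 | -15/32; -7/16; -3/8; -1/4; 0 } gives -31/64
value(RBBRRRRR) = { -1; -1/2 | -31/64; -15/32; -7/16; -3/8; -1/4; 0 } gives -63/128
value(RBBRRRRRB) = { -1; -1/2; -63/128 | -31/64; -15/32; -7/16; -3/8; -1/4; 0 } gives -125/256
value(RBBRRRRRBR) = { -1; -1/2; -63/128 | -125/256; -31/64; -15/32; -7/16; -3/8; -1/4; 0 } gives -251/512
value(RBBRRRRRBRB) = { -1; -1/2; -63/128; -251/512 | -125/256; -31/64; -15/32; -7/16; -3/8; -1/4; 0 } gives -501/1024
value(RBBRRRRRBRBR) = { -1; -1/2; -63/128; -251/512 | -501/1024; -125/256; -31/64; -15/32; -7/16; -3/8; -1/4; 0 } gives -1003/2048
value(RBBRRRRRBRBRB) = { -1; -1/2; -63/128; -251/512; -1003/2048 | -501/1024; -125/256; -31/64; -15/32; -7/16; -3/8; -1/4; 0 } gives -2005/4096
value(RBBRRRRRBRBRBR) = { -1; -1/2; -63/128; -251/512; -1003/2048 | -2005/4096; -501/1024; -125/256; -31/64; -15/32; -7/16; -3/8; -1/4; 0 } gives -4011/8192
value(RBBRRRRRBRBRBRR) = { -1; -1/2; -63/128; -251/512; -1003/2048 | -4011/8192; -2005/4096; -501/1024; -125/256; -31/64; -15/32; -7/16; -3/8; -1/4; 0 } gives -8023/16384

-8023/16384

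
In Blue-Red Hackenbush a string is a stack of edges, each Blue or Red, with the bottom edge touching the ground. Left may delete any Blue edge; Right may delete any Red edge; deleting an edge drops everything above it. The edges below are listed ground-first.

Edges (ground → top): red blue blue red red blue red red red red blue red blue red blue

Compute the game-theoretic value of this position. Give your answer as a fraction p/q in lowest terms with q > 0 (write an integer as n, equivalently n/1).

Prefix values for red blue blue red red blue red red red red blue red blue red blue via {L|R} + simplicity:
G_1 [r]  L=[none]  R=[0]  so -1
G_2 [rb]  L=[-1]  R=[0]  so -1/2
G_3 [rbb]  L=[-1; -1/2]  R=[0]  so -1/4
G_4 [rbbr]  L=[-1; -1/2]  R=[-1/4; 0]  so -3/8
G_5 [rbbrr]  L=[-1; -1/2]  R=[-3/8; -1/4; 0]  so -7/16
G_6 [rbbrrb]  L=[-1; -1/2; -7/16]  R=[-3/8; -1/4; 0]  so -13/32
G_7 [rbbrrbr]  L=[-1; -1/2; -7/16]  R=[-13/32; -3/8; -1/4; 0]  so -27/64
G_8 [rbbrrbrr]  L=[-1; -1/2; -7/16]  R=[-27/64; -13/32; -3/8; -1/4; 0]  so -55/128
G_9 [rbbrrbrrr]  L=[-1; -1/2; -7/16]  R=[-55/128; -27/64; -13/32; -3/8; -1/4; 0]  so -111/256
G_10 [rbbrrbrrrr]  L=[-1; -1/2; -7/16]  R=[-111/256; -55/128; -27/64; -13/32; -3/8; -1/4; 0]  so -223/512
G_11 [rbbrrbrrrrb]  L=[-1; -1/2; -7/16; -223/512]  R=[-111/256; -55/128; -27/64; -13/32; -3/8; -1/4; 0]  so -445/1024
G_12 [rbbrrbrrrrbr]  L=[-1; -1/2; -7/16; -223/512]  R=[-445/1024; -111/256; -55/128; -27/64; -13/32; -3/8; -1/4; 0]  so -891/2048
G_13 [rbbrrbrrrrbrb]  L=[-1; -1/2; -7/16; -223/512; -891/2048]  R=[-445/1024; -111/256; -55/128; -27/64; -13/32; -3/8; -1/4; 0]  so -1781/4096
G_14 [rbbrrbrrrrbrbr]  L=[-1; -1/2; -7/16; -223/512; -891/2048]  R=[-1781/4096; -445/1024; -111/256; -55/128; -27/64; -13/32; -3/8; -1/4; 0]  so -3563/8192
G_15 [rbbrrbrrrrbrbrb]  L=[-1; -1/2; -7/16; -223/512; -891/2048; -3563/8192]  R=[-1781/4096; -445/1024; -111/256; -55/128; -27/64; -13/32; -3/8; -1/4; 0]  so -7125/16384

-7125/16384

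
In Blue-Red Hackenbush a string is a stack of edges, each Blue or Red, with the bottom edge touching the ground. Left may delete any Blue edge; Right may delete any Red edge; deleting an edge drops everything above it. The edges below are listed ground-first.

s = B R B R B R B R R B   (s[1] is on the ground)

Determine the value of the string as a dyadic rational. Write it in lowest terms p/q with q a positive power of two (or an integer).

Build value(s[:k]) for k = 1..10, string s = B R B R B R B R R B.
B: Left { 0 }, Right { — } — simplest 1
BR: Left { 0 }, Right { 1 } — simplest 1/2
BRB: Left { 0 1/2 }, Right { 1 } — simplest 3/4
BRBR: Left { 0 1/2 }, Right { 3/4 1 } — simplest 5/8
BRBRB: Left { 0 1/2 5/8 }, Right { 3/4 1 } — simplest 11/16
BRBRBR: Left { 0 1/2 5/8 }, Right { 11/16 3/4 1 } — simplest 21/32
BRBRBRB: Left { 0 1/2 5/8 21/32 }, Right { 11/16 3/4 1 } — simplest 43/64
BRBRBRBR: Left { 0 1/2 5/8 21/32 }, Right { 43/64 11/16 3/4 1 } — simplest 85/128
BRBRBRBRR: Left { 0 1/2 5/8 21/32 }, Right { 85/128 43/64 11/16 3/4 1 } — simplest 169/256
BRBRBRBRRB: Left { 0 1/2 5/8 21/32 169/256 }, Right { 85/128 43/64 11/16 3/4 1 } — simplest 339/512

339/512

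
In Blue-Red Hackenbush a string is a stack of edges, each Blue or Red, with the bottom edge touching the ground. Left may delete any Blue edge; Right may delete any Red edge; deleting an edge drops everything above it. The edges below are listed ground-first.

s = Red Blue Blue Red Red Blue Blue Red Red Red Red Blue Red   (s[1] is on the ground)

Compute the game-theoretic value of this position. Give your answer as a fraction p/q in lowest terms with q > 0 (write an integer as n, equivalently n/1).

-1659/4096

val(R) = { none | 0 } so -1
val(RB) = { -1 | 0 } so -1/2
val(RBB) = { -1 -1/2 | 0 } so -1/4
val(RBBR) = { -1 -1/2 | -1/4 0 } so -3/8
val(RBBRR) = { -1 -1/2 | -3/8 -1/4 0 } so -7/16
val(RBBRRB) = { -1 -1/2 -7/16 | -3/8 -1/4 0 } so -13/32
val(RBBRRBB) = { -1 -1/2 -7/16 -13/32 | -3/8 -1/4 0 } so -25/64
val(RBBRRBBR) = { -1 -1/2 -7/16 -13/32 | -25/64 -3/8 -1/4 0 } so -51/128
val(RBBRRBBRR) = { -1 -1/2 -7/16 -13/32 | -51/128 -25/64 -3/8 -1/4 0 } so -103/256
val(RBBRRBBRRR) = { -1 -1/2 -7/16 -13/32 | -103/256 -51/128 -25/64 -3/8 -1/4 0 } so -207/512
val(RBBRRBBRRRR) = { -1 -1/2 -7/16 -13/32 | -207/512 -103/256 -51/128 -25/64 -3/8 -1/4 0 } so -415/1024
val(RBBRRBBRRRRB) = { -1 -1/2 -7/16 -13/32 -415/1024 | -207/512 -103/256 -51/128 -25/64 -3/8 -1/4 0 } so -829/2048
val(RBBRRBBRRRRBR) = { -1 -1/2 -7/16 -13/32 -415/1024 | -829/2048 -207/512 -103/256 -51/128 -25/64 -3/8 -1/4 0 } so -1659/4096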